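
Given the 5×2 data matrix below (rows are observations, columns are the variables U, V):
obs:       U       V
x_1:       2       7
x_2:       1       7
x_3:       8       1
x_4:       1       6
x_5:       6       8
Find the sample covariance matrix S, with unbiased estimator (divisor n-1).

Step 1 — column means:
  mean(U) = (2 + 1 + 8 + 1 + 6) / 5 = 18/5 = 3.6
  mean(V) = (7 + 7 + 1 + 6 + 8) / 5 = 29/5 = 5.8

Step 2 — sample covariance S[i,j] = (1/(n-1)) · Σ_k (x_{k,i} - mean_i) · (x_{k,j} - mean_j), with n-1 = 4.
  S[U,U] = ((-1.6)·(-1.6) + (-2.6)·(-2.6) + (4.4)·(4.4) + (-2.6)·(-2.6) + (2.4)·(2.4)) / 4 = 41.2/4 = 10.3
  S[U,V] = ((-1.6)·(1.2) + (-2.6)·(1.2) + (4.4)·(-4.8) + (-2.6)·(0.2) + (2.4)·(2.2)) / 4 = -21.4/4 = -5.35
  S[V,V] = ((1.2)·(1.2) + (1.2)·(1.2) + (-4.8)·(-4.8) + (0.2)·(0.2) + (2.2)·(2.2)) / 4 = 30.8/4 = 7.7

S is symmetric (S[j,i] = S[i,j]). Assembling:

S = [[10.3, -5.35],
 [-5.35, 7.7]]


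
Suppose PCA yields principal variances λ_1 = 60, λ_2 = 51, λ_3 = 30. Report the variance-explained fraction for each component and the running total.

Step 1 — total variance = trace(Sigma) = Σ λ_i = 60 + 51 + 30 = 141.

Step 2 — fraction explained by component i = λ_i / Σ λ:
  PC1: 60/141 = 0.4255
  PC2: 51/141 = 0.3617
  PC3: 30/141 = 0.2128

Step 3 — cumulative fraction after k components = (λ_1 + ... + λ_k) / Σ λ:
  k = 1: 60/141 = 0.4255
  k = 2: (60 + 51)/141 = 111/141 = 0.7872
  k = 3: (60 + 51 + 30)/141 = 141/141 = 1

Summary (fraction, with percent):

explained: PC1 0.4255 (42.55%), PC2 0.3617 (36.17%), PC3 0.2128 (21.28%);  cumulative: 0.4255, 0.7872, 1


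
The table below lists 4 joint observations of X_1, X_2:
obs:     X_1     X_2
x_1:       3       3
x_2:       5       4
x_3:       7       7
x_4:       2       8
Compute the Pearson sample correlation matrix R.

Step 1 — column means:
  mean(X_1) = (3 + 5 + 7 + 2) / 4 = 17/4 = 4.25
  mean(X_2) = (3 + 4 + 7 + 8) / 4 = 22/4 = 5.5

Step 2 — sample variances and covariances s[i,j] = (1/(n-1)) · Σ_k (x_{k,i} - mean_i) · (x_{k,j} - mean_j), with n-1 = 3:
  s[X_1,X_1] = ((-1.25)·(-1.25) + (0.75)·(0.75) + (2.75)·(2.75) + (-2.25)·(-2.25)) / 3 = 14.75/3 = 4.9167
  s[X_1,X_2] = ((-1.25)·(-2.5) + (0.75)·(-1.5) + (2.75)·(1.5) + (-2.25)·(2.5)) / 3 = 0.5/3 = 0.1667
  s[X_2,X_2] = ((-2.5)·(-2.5) + (-1.5)·(-1.5) + (1.5)·(1.5) + (2.5)·(2.5)) / 3 = 17/3 = 5.6667
  Sample standard deviations s_i = √(s[i,i]):
  s(X_1) = √(4.9167) = 2.2174
  s(X_2) = √(5.6667) = 2.3805

Step 3 — r_{ij} = s_{ij} / (s_i · s_j):
  r[X_1,X_1] = 1 (diagonal).
  r[X_1,X_2] = 0.1667 / (2.2174 · 2.3805) = 0.1667 / 5.2784 = 0.0316
  r[X_2,X_2] = 1 (diagonal).

R is symmetric with unit diagonal. Assembling:

R = [[1, 0.0316],
 [0.0316, 1]]


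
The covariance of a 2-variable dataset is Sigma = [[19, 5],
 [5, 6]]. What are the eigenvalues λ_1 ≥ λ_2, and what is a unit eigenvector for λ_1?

Step 1 — characteristic polynomial of 2×2 Sigma:
  det(Sigma - λI) = λ² - trace · λ + det = 0.
  trace = 19 + 6 = 25, det = 19·6 - (5)² = 89.
Step 2 — discriminant:
  Δ = trace² - 4·det = 625 - 356 = 269.
Step 3 — eigenvalues:
  λ = (trace ± √Δ)/2 = (25 ± 16.4012)/2,
  λ_1 = 20.7006,  λ_2 = 4.2994.

Step 4 — unit eigenvector for λ_1: solve (Sigma - λ_1 I)v = 0. First row:
  (19 - 20.7006)·v_x + (5)·v_y = 0, i.e. (-1.7006)·v_x + (5)·v_y = 0,
  so v ∝ (b, λ_1 - a) = (5, 1.7006) = u.
  ||u|| = √((5)² + (1.7006)²) = √(27.8921) ≈ 5.2813,
  v_1 = u/||u|| ≈ (0.9467, 0.322) (||v_1|| = 1).

λ_1 = 20.7006,  λ_2 = 4.2994;  v_1 ≈ (0.9467, 0.322)


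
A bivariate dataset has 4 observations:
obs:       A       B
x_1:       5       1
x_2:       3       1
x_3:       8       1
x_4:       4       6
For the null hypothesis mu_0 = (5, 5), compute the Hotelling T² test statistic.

Step 1 — sample mean vector:
  mean(A) = (5 + 3 + 8 + 4) / 4 = 20/4 = 5
  mean(B) = (1 + 1 + 1 + 6) / 4 = 9/4 = 2.25
  x̄ = (5, 2.25),  deviation x̄ - mu_0 = (5, 2.25) - (5, 5) = (0, -2.75).

Step 2 — sample covariance matrix, S[i,j] = (1/(n-1)) · Σ_k (x_{k,i} - mean_i) · (x_{k,j} - mean_j), divisor n-1 = 3:
  S[A,A] = ((0)·(0) + (-2)·(-2) + (3)·(3) + (-1)·(-1)) / 3 = 14/3 = 4.6667
  S[A,B] = ((0)·(-1.25) + (-2)·(-1.25) + (3)·(-1.25) + (-1)·(3.75)) / 3 = -5/3 = -1.6667
  S[B,B] = ((-1.25)·(-1.25) + (-1.25)·(-1.25) + (-1.25)·(-1.25) + (3.75)·(3.75)) / 3 = 18.75/3 = 6.25
  S = [[4.6667, -1.6667],
 [-1.6667, 6.25]].

Step 3 — invert S. det(S) = 4.6667·6.25 - (-1.6667)² = 26.3889.
  S^{-1} = (1/det) · [[d, -b], [-b, a]] = [[0.2368, 0.0632],
 [0.0632, 0.1768]].

Step 4 — quadratic form (x̄ - mu_0)^T · S^{-1} · (x̄ - mu_0):
  S^{-1} · (x̄ - mu_0) = (-0.1737, -0.4863),
  (x̄ - mu_0)^T · [...] = (0)·(-0.1737) + (-2.75)·(-0.4863) = 1.3374.

Step 5 — scale by n: T² = 4 · 1.3374 = 5.3495.

T² ≈ 5.3495


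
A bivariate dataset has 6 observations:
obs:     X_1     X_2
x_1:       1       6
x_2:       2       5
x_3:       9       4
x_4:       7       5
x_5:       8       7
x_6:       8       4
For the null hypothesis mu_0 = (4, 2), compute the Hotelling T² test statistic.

Step 1 — sample mean vector:
  mean(X_1) = (1 + 2 + 9 + 7 + 8 + 8) / 6 = 35/6 = 5.8333
  mean(X_2) = (6 + 5 + 4 + 5 + 7 + 4) / 6 = 31/6 = 5.1667
  x̄ = (5.8333, 5.1667),  deviation x̄ - mu_0 = (5.8333, 5.1667) - (4, 2) = (1.8333, 3.1667).

Step 2 — sample covariance matrix, S[i,j] = (1/(n-1)) · Σ_k (x_{k,i} - mean_i) · (x_{k,j} - mean_j), divisor n-1 = 5:
  S[X_1,X_1] = ((-4.8333)·(-4.8333) + (-3.8333)·(-3.8333) + (3.1667)·(3.1667) + (1.1667)·(1.1667) + (2.1667)·(2.1667) + (2.1667)·(2.1667)) / 5 = 58.8333/5 = 11.7667
  S[X_1,X_2] = ((-4.8333)·(0.8333) + (-3.8333)·(-0.1667) + (3.1667)·(-1.1667) + (1.1667)·(-0.1667) + (2.1667)·(1.8333) + (2.1667)·(-1.1667)) / 5 = -5.8333/5 = -1.1667
  S[X_2,X_2] = ((0.8333)·(0.8333) + (-0.1667)·(-0.1667) + (-1.1667)·(-1.1667) + (-0.1667)·(-0.1667) + (1.8333)·(1.8333) + (-1.1667)·(-1.1667)) / 5 = 6.8333/5 = 1.3667
  S = [[11.7667, -1.1667],
 [-1.1667, 1.3667]].

Step 3 — invert S. det(S) = 11.7667·1.3667 - (-1.1667)² = 14.72.
  S^{-1} = (1/det) · [[d, -b], [-b, a]] = [[0.0928, 0.0793],
 [0.0793, 0.7994]].

Step 4 — quadratic form (x̄ - mu_0)^T · S^{-1} · (x̄ - mu_0):
  S^{-1} · (x̄ - mu_0) = (0.4212, 2.6766),
  (x̄ - mu_0)^T · [...] = (1.8333)·(0.4212) + (3.1667)·(2.6766) = 9.2482.

Step 5 — scale by n: T² = 6 · 9.2482 = 55.4891.

T² ≈ 55.4891


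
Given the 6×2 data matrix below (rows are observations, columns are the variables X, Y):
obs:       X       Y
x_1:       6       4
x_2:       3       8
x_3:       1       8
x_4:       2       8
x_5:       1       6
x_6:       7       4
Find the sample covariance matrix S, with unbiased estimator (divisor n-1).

Step 1 — column means:
  mean(X) = (6 + 3 + 1 + 2 + 1 + 7) / 6 = 20/6 = 3.3333
  mean(Y) = (4 + 8 + 8 + 8 + 6 + 4) / 6 = 38/6 = 6.3333

Step 2 — sample covariance S[i,j] = (1/(n-1)) · Σ_k (x_{k,i} - mean_i) · (x_{k,j} - mean_j), with n-1 = 5.
  S[X,X] = ((2.6667)·(2.6667) + (-0.3333)·(-0.3333) + (-2.3333)·(-2.3333) + (-1.3333)·(-1.3333) + (-2.3333)·(-2.3333) + (3.6667)·(3.6667)) / 5 = 33.3333/5 = 6.6667
  S[X,Y] = ((2.6667)·(-2.3333) + (-0.3333)·(1.6667) + (-2.3333)·(1.6667) + (-1.3333)·(1.6667) + (-2.3333)·(-0.3333) + (3.6667)·(-2.3333)) / 5 = -20.6667/5 = -4.1333
  S[Y,Y] = ((-2.3333)·(-2.3333) + (1.6667)·(1.6667) + (1.6667)·(1.6667) + (1.6667)·(1.6667) + (-0.3333)·(-0.3333) + (-2.3333)·(-2.3333)) / 5 = 19.3333/5 = 3.8667

S is symmetric (S[j,i] = S[i,j]). Assembling:

S = [[6.6667, -4.1333],
 [-4.1333, 3.8667]]


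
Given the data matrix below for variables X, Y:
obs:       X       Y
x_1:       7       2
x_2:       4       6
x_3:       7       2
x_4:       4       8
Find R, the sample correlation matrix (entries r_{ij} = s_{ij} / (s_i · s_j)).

Step 1 — column means:
  mean(X) = (7 + 4 + 7 + 4) / 4 = 22/4 = 5.5
  mean(Y) = (2 + 6 + 2 + 8) / 4 = 18/4 = 4.5

Step 2 — sample variances and covariances s[i,j] = (1/(n-1)) · Σ_k (x_{k,i} - mean_i) · (x_{k,j} - mean_j), with n-1 = 3:
  s[X,X] = ((1.5)·(1.5) + (-1.5)·(-1.5) + (1.5)·(1.5) + (-1.5)·(-1.5)) / 3 = 9/3 = 3
  s[X,Y] = ((1.5)·(-2.5) + (-1.5)·(1.5) + (1.5)·(-2.5) + (-1.5)·(3.5)) / 3 = -15/3 = -5
  s[Y,Y] = ((-2.5)·(-2.5) + (1.5)·(1.5) + (-2.5)·(-2.5) + (3.5)·(3.5)) / 3 = 27/3 = 9
  Sample standard deviations s_i = √(s[i,i]):
  s(X) = √(3) = 1.7321
  s(Y) = √(9) = 3

Step 3 — r_{ij} = s_{ij} / (s_i · s_j):
  r[X,X] = 1 (diagonal).
  r[X,Y] = -5 / (1.7321 · 3) = -5 / 5.1962 = -0.9623
  r[Y,Y] = 1 (diagonal).

R is symmetric with unit diagonal. Assembling:

R = [[1, -0.9623],
 [-0.9623, 1]]


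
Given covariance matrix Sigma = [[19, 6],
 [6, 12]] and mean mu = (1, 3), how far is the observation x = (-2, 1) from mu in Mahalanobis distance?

Step 1 — centre the observation: (x - mu) = (-3, -2).

Step 2 — invert Sigma. det(Sigma) = 19·12 - (6)² = 192.
  Sigma^{-1} = (1/det) · [[d, -b], [-b, a]] = [[0.0625, -0.0312],
 [-0.0312, 0.099]].

Step 3 — form the quadratic (x - mu)^T · Sigma^{-1} · (x - mu):
  Sigma^{-1} · (x - mu) = (-0.125, -0.1042).
  (x - mu)^T · [Sigma^{-1} · (x - mu)] = (-3)·(-0.125) + (-2)·(-0.1042) = 0.5833.

Step 4 — take square root: d = √(0.5833) ≈ 0.7638.

d(x, mu) = √(0.5833) ≈ 0.7638


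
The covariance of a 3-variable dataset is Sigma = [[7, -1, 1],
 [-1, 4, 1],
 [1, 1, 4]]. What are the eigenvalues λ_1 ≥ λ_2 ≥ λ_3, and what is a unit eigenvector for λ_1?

Step 1 — characteristic polynomial p(λ) = det(λI - Sigma) = λ³ - tr·λ² + c_1·λ - det, where tr = trace, c_1 = sum of the principal 2×2 minors, det = det(Sigma):
  tr = 7 + 4 + 4 = 15,
  c_1 = (7·4 - (-1)²) + (7·4 - (1)²) + (4·4 - (1)²) = 27 + 27 + 15 = 69,
  det = 7·(4·4 - (1)²) - (-1)·((-1)·4 - (1)·(1)) + (1)·((-1)·(1) - 4·(1)) = 7·(15) - (-1)·(-5) + (1)·(-5) = 95.
  So p(λ) = λ³ - 15λ² + 69λ - 95.
Step 2 — look for an integer root (rational root theorem: any rational root is an integer divisor of 95). Testing λ = 5:
  p(5) = 125 - 375 + 345 - 95 = 0  ✓
  Dividing out (λ - 5): p(λ) = (λ - 5)(λ² - 10λ + 19).
Step 3 — remaining eigenvalues from the quadratic λ² - 10λ + 19 = 0:
  Δ = 10² - 4·19 = 100 - 76 = 24,  λ = (10 ± √24)/2 = (10 ± 4.899)/2 ≈ 7.4495 or 2.5505.
  Sorted: λ_1 = 7.4495,  λ_2 = 5,  λ_3 = 2.5505  (check: sum = 15 = tr ✓).

Step 4 — unit eigenvector for λ_1 ≈ 7.4495: v spans the null space of (Sigma - λ_1 I), whose rows are
  r_1 = (-0.4495, -1, 1),  r_2 = (-1, -3.4495, 1),  r_3 = (1, 1, -3.4495).
  v is orthogonal to every row, so take v ∝ r_1 × r_2 = ((-1)·(1) - (1)·(-3.4495), (1)·(-1) - (-0.4495)·(1), (-0.4495)·(-3.4495) - (-1)·(-1)) ≈ (2.4495, -0.5505, 0.5505).
  Let u = (2.4495, -0.5505, 0.5505).
  ||u|| = √((2.4495)² + (-0.5505)² + (0.5505)²) = √(6.6061) ≈ 2.5702,  v_1 = u/||u|| ≈ (0.953, -0.2142, 0.2142) (||v_1|| = 1).

λ_1 = 7.4495,  λ_2 = 5,  λ_3 = 2.5505;  v_1 ≈ (0.953, -0.2142, 0.2142)


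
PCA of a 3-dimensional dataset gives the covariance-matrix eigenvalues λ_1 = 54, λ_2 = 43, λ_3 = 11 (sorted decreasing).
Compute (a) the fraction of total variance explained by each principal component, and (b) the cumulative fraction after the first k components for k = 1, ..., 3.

Step 1 — total variance = trace(Sigma) = Σ λ_i = 54 + 43 + 11 = 108.

Step 2 — fraction explained by component i = λ_i / Σ λ:
  PC1: 54/108 = 0.5
  PC2: 43/108 = 0.3981
  PC3: 11/108 = 0.1019

Step 3 — cumulative fraction after k components = (λ_1 + ... + λ_k) / Σ λ:
  k = 1: 54/108 = 0.5
  k = 2: (54 + 43)/108 = 97/108 = 0.8981
  k = 3: (54 + 43 + 11)/108 = 108/108 = 1

Summary (fraction, with percent):

explained: PC1 0.5 (50%), PC2 0.3981 (39.81%), PC3 0.1019 (10.19%);  cumulative: 0.5, 0.8981, 1


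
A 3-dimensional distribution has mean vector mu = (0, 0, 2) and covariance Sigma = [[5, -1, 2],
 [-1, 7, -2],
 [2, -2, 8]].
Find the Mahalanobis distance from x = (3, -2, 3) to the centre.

Step 1 — centre the observation: (x - mu) = (3, -2, 1).

Step 2 — invert Sigma (cofactor / det for 3×3, or solve directly):
  Sigma^{-1} = [[0.2241, 0.0172, -0.0517],
 [0.0172, 0.1552, 0.0345],
 [-0.0517, 0.0345, 0.1466]].

Step 3 — form the quadratic (x - mu)^T · Sigma^{-1} · (x - mu):
  Sigma^{-1} · (x - mu) = (0.5862, -0.2241, -0.0776).
  (x - mu)^T · [Sigma^{-1} · (x - mu)] = (3)·(0.5862) + (-2)·(-0.2241) + (1)·(-0.0776) = 2.1293.

Step 4 — take square root: d = √(2.1293) ≈ 1.4592.

d(x, mu) = √(2.1293) ≈ 1.4592


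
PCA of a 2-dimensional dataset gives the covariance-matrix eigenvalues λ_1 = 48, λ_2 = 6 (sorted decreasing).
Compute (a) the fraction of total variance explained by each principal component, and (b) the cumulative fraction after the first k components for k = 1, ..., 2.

Step 1 — total variance = trace(Sigma) = Σ λ_i = 48 + 6 = 54.

Step 2 — fraction explained by component i = λ_i / Σ λ:
  PC1: 48/54 = 0.8889
  PC2: 6/54 = 0.1111

Step 3 — cumulative fraction after k components = (λ_1 + ... + λ_k) / Σ λ:
  k = 1: 48/54 = 0.8889
  k = 2: (48 + 6)/54 = 54/54 = 1

Summary (fraction, with percent):

explained: PC1 0.8889 (88.89%), PC2 0.1111 (11.11%);  cumulative: 0.8889, 1


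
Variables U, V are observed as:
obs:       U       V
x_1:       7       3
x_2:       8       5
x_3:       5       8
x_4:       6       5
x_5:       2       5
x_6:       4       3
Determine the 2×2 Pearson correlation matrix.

Step 1 — column means:
  mean(U) = (7 + 8 + 5 + 6 + 2 + 4) / 6 = 32/6 = 5.3333
  mean(V) = (3 + 5 + 8 + 5 + 5 + 3) / 6 = 29/6 = 4.8333

Step 2 — sample variances and covariances s[i,j] = (1/(n-1)) · Σ_k (x_{k,i} - mean_i) · (x_{k,j} - mean_j), with n-1 = 5:
  s[U,U] = ((1.6667)·(1.6667) + (2.6667)·(2.6667) + (-0.3333)·(-0.3333) + (0.6667)·(0.6667) + (-3.3333)·(-3.3333) + (-1.3333)·(-1.3333)) / 5 = 23.3333/5 = 4.6667
  s[U,V] = ((1.6667)·(-1.8333) + (2.6667)·(0.1667) + (-0.3333)·(3.1667) + (0.6667)·(0.1667) + (-3.3333)·(0.1667) + (-1.3333)·(-1.8333)) / 5 = -1.6667/5 = -0.3333
  s[V,V] = ((-1.8333)·(-1.8333) + (0.1667)·(0.1667) + (3.1667)·(3.1667) + (0.1667)·(0.1667) + (0.1667)·(0.1667) + (-1.8333)·(-1.8333)) / 5 = 16.8333/5 = 3.3667
  Sample standard deviations s_i = √(s[i,i]):
  s(U) = √(4.6667) = 2.1602
  s(V) = √(3.3667) = 1.8348

Step 3 — r_{ij} = s_{ij} / (s_i · s_j):
  r[U,U] = 1 (diagonal).
  r[U,V] = -0.3333 / (2.1602 · 1.8348) = -0.3333 / 3.9637 = -0.0841
  r[V,V] = 1 (diagonal).

R is symmetric with unit diagonal. Assembling:

R = [[1, -0.0841],
 [-0.0841, 1]]


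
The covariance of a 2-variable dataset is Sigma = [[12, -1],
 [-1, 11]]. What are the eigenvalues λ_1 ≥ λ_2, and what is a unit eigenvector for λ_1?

Step 1 — characteristic polynomial of 2×2 Sigma:
  det(Sigma - λI) = λ² - trace · λ + det = 0.
  trace = 12 + 11 = 23, det = 12·11 - (-1)² = 131.
Step 2 — discriminant:
  Δ = trace² - 4·det = 529 - 524 = 5.
Step 3 — eigenvalues:
  λ = (trace ± √Δ)/2 = (23 ± 2.2361)/2,
  λ_1 = 12.618,  λ_2 = 10.382.

Step 4 — unit eigenvector for λ_1: solve (Sigma - λ_1 I)v = 0. First row:
  (12 - 12.618)·v_x + (-1)·v_y = 0, i.e. (-0.618)·v_x + (-1)·v_y = 0,
  so v ∝ (b, λ_1 - a) = (-1, 0.618); multiply by -1 so the first entry is positive: u = (1, -0.618).
  ||u|| = √((1)² + (-0.618)²) = √(1.382) ≈ 1.1756,
  v_1 = u/||u|| ≈ (0.8507, -0.5257) (||v_1|| = 1).

λ_1 = 12.618,  λ_2 = 10.382;  v_1 ≈ (0.8507, -0.5257)


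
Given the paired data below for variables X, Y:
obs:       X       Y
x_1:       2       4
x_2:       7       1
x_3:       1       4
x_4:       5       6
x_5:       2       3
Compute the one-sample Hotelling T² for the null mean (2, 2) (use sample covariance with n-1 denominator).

Step 1 — sample mean vector:
  mean(X) = (2 + 7 + 1 + 5 + 2) / 5 = 17/5 = 3.4
  mean(Y) = (4 + 1 + 4 + 6 + 3) / 5 = 18/5 = 3.6
  x̄ = (3.4, 3.6),  deviation x̄ - mu_0 = (3.4, 3.6) - (2, 2) = (1.4, 1.6).

Step 2 — sample covariance matrix, S[i,j] = (1/(n-1)) · Σ_k (x_{k,i} - mean_i) · (x_{k,j} - mean_j), divisor n-1 = 4:
  S[X,X] = ((-1.4)·(-1.4) + (3.6)·(3.6) + (-2.4)·(-2.4) + (1.6)·(1.6) + (-1.4)·(-1.4)) / 4 = 25.2/4 = 6.3
  S[X,Y] = ((-1.4)·(0.4) + (3.6)·(-2.6) + (-2.4)·(0.4) + (1.6)·(2.4) + (-1.4)·(-0.6)) / 4 = -6.2/4 = -1.55
  S[Y,Y] = ((0.4)·(0.4) + (-2.6)·(-2.6) + (0.4)·(0.4) + (2.4)·(2.4) + (-0.6)·(-0.6)) / 4 = 13.2/4 = 3.3
  S = [[6.3, -1.55],
 [-1.55, 3.3]].

Step 3 — invert S. det(S) = 6.3·3.3 - (-1.55)² = 18.3875.
  S^{-1} = (1/det) · [[d, -b], [-b, a]] = [[0.1795, 0.0843],
 [0.0843, 0.3426]].

Step 4 — quadratic form (x̄ - mu_0)^T · S^{-1} · (x̄ - mu_0):
  S^{-1} · (x̄ - mu_0) = (0.3861, 0.6662),
  (x̄ - mu_0)^T · [...] = (1.4)·(0.3861) + (1.6)·(0.6662) = 1.6065.

Step 5 — scale by n: T² = 5 · 1.6065 = 8.0326.

T² ≈ 8.0326


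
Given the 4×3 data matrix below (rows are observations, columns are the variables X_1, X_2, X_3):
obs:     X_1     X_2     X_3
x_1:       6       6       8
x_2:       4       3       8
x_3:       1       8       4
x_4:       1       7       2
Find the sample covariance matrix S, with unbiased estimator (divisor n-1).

Step 1 — column means:
  mean(X_1) = (6 + 4 + 1 + 1) / 4 = 12/4 = 3
  mean(X_2) = (6 + 3 + 8 + 7) / 4 = 24/4 = 6
  mean(X_3) = (8 + 8 + 4 + 2) / 4 = 22/4 = 5.5

Step 2 — sample covariance S[i,j] = (1/(n-1)) · Σ_k (x_{k,i} - mean_i) · (x_{k,j} - mean_j), with n-1 = 3.
  S[X_1,X_1] = ((3)·(3) + (1)·(1) + (-2)·(-2) + (-2)·(-2)) / 3 = 18/3 = 6
  S[X_1,X_2] = ((3)·(0) + (1)·(-3) + (-2)·(2) + (-2)·(1)) / 3 = -9/3 = -3
  S[X_1,X_3] = ((3)·(2.5) + (1)·(2.5) + (-2)·(-1.5) + (-2)·(-3.5)) / 3 = 20/3 = 6.6667
  S[X_2,X_2] = ((0)·(0) + (-3)·(-3) + (2)·(2) + (1)·(1)) / 3 = 14/3 = 4.6667
  S[X_2,X_3] = ((0)·(2.5) + (-3)·(2.5) + (2)·(-1.5) + (1)·(-3.5)) / 3 = -14/3 = -4.6667
  S[X_3,X_3] = ((2.5)·(2.5) + (2.5)·(2.5) + (-1.5)·(-1.5) + (-3.5)·(-3.5)) / 3 = 27/3 = 9

S is symmetric (S[j,i] = S[i,j]). Assembling:

S = [[6, -3, 6.6667],
 [-3, 4.6667, -4.6667],
 [6.6667, -4.6667, 9]]


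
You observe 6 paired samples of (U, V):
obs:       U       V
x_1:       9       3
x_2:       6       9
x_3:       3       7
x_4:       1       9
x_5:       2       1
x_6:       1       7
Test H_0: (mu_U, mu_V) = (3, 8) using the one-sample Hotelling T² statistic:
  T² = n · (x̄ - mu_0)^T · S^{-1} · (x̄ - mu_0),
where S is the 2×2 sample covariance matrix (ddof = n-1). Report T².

Step 1 — sample mean vector:
  mean(U) = (9 + 6 + 3 + 1 + 2 + 1) / 6 = 22/6 = 3.6667
  mean(V) = (3 + 9 + 7 + 9 + 1 + 7) / 6 = 36/6 = 6
  x̄ = (3.6667, 6),  deviation x̄ - mu_0 = (3.6667, 6) - (3, 8) = (0.6667, -2).

Step 2 — sample covariance matrix, S[i,j] = (1/(n-1)) · Σ_k (x_{k,i} - mean_i) · (x_{k,j} - mean_j), divisor n-1 = 5:
  S[U,U] = ((5.3333)·(5.3333) + (2.3333)·(2.3333) + (-0.6667)·(-0.6667) + (-2.6667)·(-2.6667) + (-1.6667)·(-1.6667) + (-2.6667)·(-2.6667)) / 5 = 51.3333/5 = 10.2667
  S[U,V] = ((5.3333)·(-3) + (2.3333)·(3) + (-0.6667)·(1) + (-2.6667)·(3) + (-1.6667)·(-5) + (-2.6667)·(1)) / 5 = -12/5 = -2.4
  S[V,V] = ((-3)·(-3) + (3)·(3) + (1)·(1) + (3)·(3) + (-5)·(-5) + (1)·(1)) / 5 = 54/5 = 10.8
  S = [[10.2667, -2.4],
 [-2.4, 10.8]].

Step 3 — invert S. det(S) = 10.2667·10.8 - (-2.4)² = 105.12.
  S^{-1} = (1/det) · [[d, -b], [-b, a]] = [[0.1027, 0.0228],
 [0.0228, 0.0977]].

Step 4 — quadratic form (x̄ - mu_0)^T · S^{-1} · (x̄ - mu_0):
  S^{-1} · (x̄ - mu_0) = (0.0228, -0.1801),
  (x̄ - mu_0)^T · [...] = (0.6667)·(0.0228) + (-2)·(-0.1801) = 0.3754.

Step 5 — scale by n: T² = 6 · 0.3754 = 2.2527.

T² ≈ 2.2527


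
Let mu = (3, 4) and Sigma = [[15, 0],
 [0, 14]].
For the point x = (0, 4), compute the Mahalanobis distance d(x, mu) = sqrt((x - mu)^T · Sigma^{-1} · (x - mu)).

Step 1 — centre the observation: (x - mu) = (-3, 0).

Step 2 — invert Sigma. det(Sigma) = 15·14 - (0)² = 210.
  Sigma^{-1} = (1/det) · [[d, -b], [-b, a]] = [[0.0667, 0],
 [0, 0.0714]].

Step 3 — form the quadratic (x - mu)^T · Sigma^{-1} · (x - mu):
  Sigma^{-1} · (x - mu) = (-0.2, 0).
  (x - mu)^T · [Sigma^{-1} · (x - mu)] = (-3)·(-0.2) + (0)·(0) = 0.6.

Step 4 — take square root: d = √(0.6) ≈ 0.7746.

d(x, mu) = √(0.6) ≈ 0.7746


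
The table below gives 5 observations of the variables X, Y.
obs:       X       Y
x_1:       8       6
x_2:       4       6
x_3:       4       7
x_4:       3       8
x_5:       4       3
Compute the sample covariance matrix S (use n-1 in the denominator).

Step 1 — column means:
  mean(X) = (8 + 4 + 4 + 3 + 4) / 5 = 23/5 = 4.6
  mean(Y) = (6 + 6 + 7 + 8 + 3) / 5 = 30/5 = 6

Step 2 — sample covariance S[i,j] = (1/(n-1)) · Σ_k (x_{k,i} - mean_i) · (x_{k,j} - mean_j), with n-1 = 4.
  S[X,X] = ((3.4)·(3.4) + (-0.6)·(-0.6) + (-0.6)·(-0.6) + (-1.6)·(-1.6) + (-0.6)·(-0.6)) / 4 = 15.2/4 = 3.8
  S[X,Y] = ((3.4)·(0) + (-0.6)·(0) + (-0.6)·(1) + (-1.6)·(2) + (-0.6)·(-3)) / 4 = -2/4 = -0.5
  S[Y,Y] = ((0)·(0) + (0)·(0) + (1)·(1) + (2)·(2) + (-3)·(-3)) / 4 = 14/4 = 3.5

S is symmetric (S[j,i] = S[i,j]). Assembling:

S = [[3.8, -0.5],
 [-0.5, 3.5]]


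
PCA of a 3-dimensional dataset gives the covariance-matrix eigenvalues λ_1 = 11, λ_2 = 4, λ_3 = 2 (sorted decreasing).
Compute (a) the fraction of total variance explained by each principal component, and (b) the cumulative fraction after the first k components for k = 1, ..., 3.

Step 1 — total variance = trace(Sigma) = Σ λ_i = 11 + 4 + 2 = 17.

Step 2 — fraction explained by component i = λ_i / Σ λ:
  PC1: 11/17 = 0.6471
  PC2: 4/17 = 0.2353
  PC3: 2/17 = 0.1176

Step 3 — cumulative fraction after k components = (λ_1 + ... + λ_k) / Σ λ:
  k = 1: 11/17 = 0.6471
  k = 2: (11 + 4)/17 = 15/17 = 0.8824
  k = 3: (11 + 4 + 2)/17 = 17/17 = 1

Summary (fraction, with percent):

explained: PC1 0.6471 (64.71%), PC2 0.2353 (23.53%), PC3 0.1176 (11.76%);  cumulative: 0.6471, 0.8824, 1


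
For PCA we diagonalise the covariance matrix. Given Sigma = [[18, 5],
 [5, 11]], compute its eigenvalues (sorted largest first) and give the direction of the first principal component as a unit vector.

Step 1 — characteristic polynomial of 2×2 Sigma:
  det(Sigma - λI) = λ² - trace · λ + det = 0.
  trace = 18 + 11 = 29, det = 18·11 - (5)² = 173.
Step 2 — discriminant:
  Δ = trace² - 4·det = 841 - 692 = 149.
Step 3 — eigenvalues:
  λ = (trace ± √Δ)/2 = (29 ± 12.2066)/2,
  λ_1 = 20.6033,  λ_2 = 8.3967.

Step 4 — unit eigenvector for λ_1: solve (Sigma - λ_1 I)v = 0. First row:
  (18 - 20.6033)·v_x + (5)·v_y = 0, i.e. (-2.6033)·v_x + (5)·v_y = 0,
  so v ∝ (b, λ_1 - a) = (5, 2.6033) = u.
  ||u|| = √((5)² + (2.6033)²) = √(31.7771) ≈ 5.6371,
  v_1 = u/||u|| ≈ (0.887, 0.4618) (||v_1|| = 1).

λ_1 = 20.6033,  λ_2 = 8.3967;  v_1 ≈ (0.887, 0.4618)


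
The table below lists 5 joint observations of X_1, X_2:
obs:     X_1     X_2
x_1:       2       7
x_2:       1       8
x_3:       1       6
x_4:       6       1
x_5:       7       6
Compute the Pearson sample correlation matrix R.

Step 1 — column means:
  mean(X_1) = (2 + 1 + 1 + 6 + 7) / 5 = 17/5 = 3.4
  mean(X_2) = (7 + 8 + 6 + 1 + 6) / 5 = 28/5 = 5.6

Step 2 — sample variances and covariances s[i,j] = (1/(n-1)) · Σ_k (x_{k,i} - mean_i) · (x_{k,j} - mean_j), with n-1 = 4:
  s[X_1,X_1] = ((-1.4)·(-1.4) + (-2.4)·(-2.4) + (-2.4)·(-2.4) + (2.6)·(2.6) + (3.6)·(3.6)) / 4 = 33.2/4 = 8.3
  s[X_1,X_2] = ((-1.4)·(1.4) + (-2.4)·(2.4) + (-2.4)·(0.4) + (2.6)·(-4.6) + (3.6)·(0.4)) / 4 = -19.2/4 = -4.8
  s[X_2,X_2] = ((1.4)·(1.4) + (2.4)·(2.4) + (0.4)·(0.4) + (-4.6)·(-4.6) + (0.4)·(0.4)) / 4 = 29.2/4 = 7.3
  Sample standard deviations s_i = √(s[i,i]):
  s(X_1) = √(8.3) = 2.881
  s(X_2) = √(7.3) = 2.7019

Step 3 — r_{ij} = s_{ij} / (s_i · s_j):
  r[X_1,X_1] = 1 (diagonal).
  r[X_1,X_2] = -4.8 / (2.881 · 2.7019) = -4.8 / 7.784 = -0.6167
  r[X_2,X_2] = 1 (diagonal).

R is symmetric with unit diagonal. Assembling:

R = [[1, -0.6167],
 [-0.6167, 1]]


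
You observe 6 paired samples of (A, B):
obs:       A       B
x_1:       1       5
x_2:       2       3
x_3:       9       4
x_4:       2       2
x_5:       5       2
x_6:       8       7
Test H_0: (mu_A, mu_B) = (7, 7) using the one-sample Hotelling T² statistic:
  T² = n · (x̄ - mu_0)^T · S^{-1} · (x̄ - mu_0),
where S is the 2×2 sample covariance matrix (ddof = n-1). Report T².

Step 1 — sample mean vector:
  mean(A) = (1 + 2 + 9 + 2 + 5 + 8) / 6 = 27/6 = 4.5
  mean(B) = (5 + 3 + 4 + 2 + 2 + 7) / 6 = 23/6 = 3.8333
  x̄ = (4.5, 3.8333),  deviation x̄ - mu_0 = (4.5, 3.8333) - (7, 7) = (-2.5, -3.1667).

Step 2 — sample covariance matrix, S[i,j] = (1/(n-1)) · Σ_k (x_{k,i} - mean_i) · (x_{k,j} - mean_j), divisor n-1 = 5:
  S[A,A] = ((-3.5)·(-3.5) + (-2.5)·(-2.5) + (4.5)·(4.5) + (-2.5)·(-2.5) + (0.5)·(0.5) + (3.5)·(3.5)) / 5 = 57.5/5 = 11.5
  S[A,B] = ((-3.5)·(1.1667) + (-2.5)·(-0.8333) + (4.5)·(0.1667) + (-2.5)·(-1.8333) + (0.5)·(-1.8333) + (3.5)·(3.1667)) / 5 = 13.5/5 = 2.7
  S[B,B] = ((1.1667)·(1.1667) + (-0.8333)·(-0.8333) + (0.1667)·(0.1667) + (-1.8333)·(-1.8333) + (-1.8333)·(-1.8333) + (3.1667)·(3.1667)) / 5 = 18.8333/5 = 3.7667
  S = [[11.5, 2.7],
 [2.7, 3.7667]].

Step 3 — invert S. det(S) = 11.5·3.7667 - (2.7)² = 36.0267.
  S^{-1} = (1/det) · [[d, -b], [-b, a]] = [[0.1046, -0.0749],
 [-0.0749, 0.3192]].

Step 4 — quadratic form (x̄ - mu_0)^T · S^{-1} · (x̄ - mu_0):
  S^{-1} · (x̄ - mu_0) = (-0.0241, -0.8235),
  (x̄ - mu_0)^T · [...] = (-2.5)·(-0.0241) + (-3.1667)·(-0.8235) = 2.6678.

Step 5 — scale by n: T² = 6 · 2.6678 = 16.0067.

T² ≈ 16.0067


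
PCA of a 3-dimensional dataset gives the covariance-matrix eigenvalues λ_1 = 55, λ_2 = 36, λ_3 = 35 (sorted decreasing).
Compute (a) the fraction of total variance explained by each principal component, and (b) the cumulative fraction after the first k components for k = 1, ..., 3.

Step 1 — total variance = trace(Sigma) = Σ λ_i = 55 + 36 + 35 = 126.

Step 2 — fraction explained by component i = λ_i / Σ λ:
  PC1: 55/126 = 0.4365
  PC2: 36/126 = 0.2857
  PC3: 35/126 = 0.2778

Step 3 — cumulative fraction after k components = (λ_1 + ... + λ_k) / Σ λ:
  k = 1: 55/126 = 0.4365
  k = 2: (55 + 36)/126 = 91/126 = 0.7222
  k = 3: (55 + 36 + 35)/126 = 126/126 = 1

Summary (fraction, with percent):

explained: PC1 0.4365 (43.65%), PC2 0.2857 (28.57%), PC3 0.2778 (27.78%);  cumulative: 0.4365, 0.7222, 1


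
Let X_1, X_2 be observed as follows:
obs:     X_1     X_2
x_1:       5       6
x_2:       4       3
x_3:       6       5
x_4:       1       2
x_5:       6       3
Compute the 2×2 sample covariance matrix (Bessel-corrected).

Step 1 — column means:
  mean(X_1) = (5 + 4 + 6 + 1 + 6) / 5 = 22/5 = 4.4
  mean(X_2) = (6 + 3 + 5 + 2 + 3) / 5 = 19/5 = 3.8

Step 2 — sample covariance S[i,j] = (1/(n-1)) · Σ_k (x_{k,i} - mean_i) · (x_{k,j} - mean_j), with n-1 = 4.
  S[X_1,X_1] = ((0.6)·(0.6) + (-0.4)·(-0.4) + (1.6)·(1.6) + (-3.4)·(-3.4) + (1.6)·(1.6)) / 4 = 17.2/4 = 4.3
  S[X_1,X_2] = ((0.6)·(2.2) + (-0.4)·(-0.8) + (1.6)·(1.2) + (-3.4)·(-1.8) + (1.6)·(-0.8)) / 4 = 8.4/4 = 2.1
  S[X_2,X_2] = ((2.2)·(2.2) + (-0.8)·(-0.8) + (1.2)·(1.2) + (-1.8)·(-1.8) + (-0.8)·(-0.8)) / 4 = 10.8/4 = 2.7

S is symmetric (S[j,i] = S[i,j]). Assembling:

S = [[4.3, 2.1],
 [2.1, 2.7]]


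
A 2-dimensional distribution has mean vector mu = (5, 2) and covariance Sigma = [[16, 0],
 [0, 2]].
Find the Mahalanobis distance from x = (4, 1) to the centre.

Step 1 — centre the observation: (x - mu) = (-1, -1).

Step 2 — invert Sigma. det(Sigma) = 16·2 - (0)² = 32.
  Sigma^{-1} = (1/det) · [[d, -b], [-b, a]] = [[0.0625, 0],
 [0, 0.5]].

Step 3 — form the quadratic (x - mu)^T · Sigma^{-1} · (x - mu):
  Sigma^{-1} · (x - mu) = (-0.0625, -0.5).
  (x - mu)^T · [Sigma^{-1} · (x - mu)] = (-1)·(-0.0625) + (-1)·(-0.5) = 0.5625.

Step 4 — take square root: d = √(0.5625) ≈ 0.75.

d(x, mu) = √(0.5625) ≈ 0.75


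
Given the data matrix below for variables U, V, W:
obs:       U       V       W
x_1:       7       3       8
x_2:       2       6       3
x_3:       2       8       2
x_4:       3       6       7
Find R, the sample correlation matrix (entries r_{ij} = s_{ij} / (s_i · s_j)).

Step 1 — column means:
  mean(U) = (7 + 2 + 2 + 3) / 4 = 14/4 = 3.5
  mean(V) = (3 + 6 + 8 + 6) / 4 = 23/4 = 5.75
  mean(W) = (8 + 3 + 2 + 7) / 4 = 20/4 = 5

Step 2 — sample variances and covariances s[i,j] = (1/(n-1)) · Σ_k (x_{k,i} - mean_i) · (x_{k,j} - mean_j), with n-1 = 3:
  s[U,U] = ((3.5)·(3.5) + (-1.5)·(-1.5) + (-1.5)·(-1.5) + (-0.5)·(-0.5)) / 3 = 17/3 = 5.6667
  s[U,V] = ((3.5)·(-2.75) + (-1.5)·(0.25) + (-1.5)·(2.25) + (-0.5)·(0.25)) / 3 = -13.5/3 = -4.5
  s[U,W] = ((3.5)·(3) + (-1.5)·(-2) + (-1.5)·(-3) + (-0.5)·(2)) / 3 = 17/3 = 5.6667
  s[V,V] = ((-2.75)·(-2.75) + (0.25)·(0.25) + (2.25)·(2.25) + (0.25)·(0.25)) / 3 = 12.75/3 = 4.25
  s[V,W] = ((-2.75)·(3) + (0.25)·(-2) + (2.25)·(-3) + (0.25)·(2)) / 3 = -15/3 = -5
  s[W,W] = ((3)·(3) + (-2)·(-2) + (-3)·(-3) + (2)·(2)) / 3 = 26/3 = 8.6667
  Sample standard deviations s_i = √(s[i,i]):
  s(U) = √(5.6667) = 2.3805
  s(V) = √(4.25) = 2.0616
  s(W) = √(8.6667) = 2.9439

Step 3 — r_{ij} = s_{ij} / (s_i · s_j):
  r[U,U] = 1 (diagonal).
  r[U,V] = -4.5 / (2.3805 · 2.0616) = -4.5 / 4.9075 = -0.917
  r[U,W] = 5.6667 / (2.3805 · 2.9439) = 5.6667 / 7.0079 = 0.8086
  r[V,V] = 1 (diagonal).
  r[V,W] = -5 / (2.0616 · 2.9439) = -5 / 6.069 = -0.8239
  r[W,W] = 1 (diagonal).

R is symmetric with unit diagonal. Assembling:

R = [[1, -0.917, 0.8086],
 [-0.917, 1, -0.8239],
 [0.8086, -0.8239, 1]]


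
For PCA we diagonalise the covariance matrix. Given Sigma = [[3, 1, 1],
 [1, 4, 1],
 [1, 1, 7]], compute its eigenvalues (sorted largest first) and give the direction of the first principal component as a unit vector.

Step 1 — characteristic polynomial p(λ) = det(λI - Sigma) = λ³ - tr·λ² + c_1·λ - det, where tr = trace, c_1 = sum of the principal 2×2 minors, det = det(Sigma):
  tr = 3 + 4 + 7 = 14,
  c_1 = (3·4 - (1)²) + (3·7 - (1)²) + (4·7 - (1)²) = 11 + 20 + 27 = 58,
  det = 3·(4·7 - (1)²) - (1)·((1)·7 - (1)·(1)) + (1)·((1)·(1) - 4·(1)) = 3·(27) - (1)·(6) + (1)·(-3) = 72.
  So p(λ) = λ³ - 14λ² + 58λ - 72.
Step 2 — look for an integer root (rational root theorem: any rational root is an integer divisor of 72). Testing λ = 4:
  p(4) = 64 - 224 + 232 - 72 = 0  ✓
  Dividing out (λ - 4): p(λ) = (λ - 4)(λ² - 10λ + 18).
Step 3 — remaining eigenvalues from the quadratic λ² - 10λ + 18 = 0:
  Δ = 10² - 4·18 = 100 - 72 = 28,  λ = (10 ± √28)/2 = (10 ± 5.2915)/2 ≈ 7.6458 or 2.3542.
  Sorted: λ_1 = 7.6458,  λ_2 = 4,  λ_3 = 2.3542  (check: sum = 14 = tr ✓).

Step 4 — unit eigenvector for λ_1 ≈ 7.6458: v spans the null space of (Sigma - λ_1 I), whose rows are
  r_1 = (-4.6458, 1, 1),  r_2 = (1, -3.6458, 1),  r_3 = (1, 1, -0.6458).
  v is orthogonal to every row, so take v ∝ r_1 × r_2 = ((1)·(1) - (1)·(-3.6458), (1)·(1) - (-4.6458)·(1), (-4.6458)·(-3.6458) - (1)·(1)) ≈ (4.6458, 5.6458, 15.9373).
  Let u = (4.6458, 5.6458, 15.9373).
  ||u|| = √((4.6458)² + (5.6458)² + (15.9373)²) = √(307.4536) ≈ 17.5344,  v_1 = u/||u|| ≈ (0.265, 0.322, 0.9089) (||v_1|| = 1).

λ_1 = 7.6458,  λ_2 = 4,  λ_3 = 2.3542;  v_1 ≈ (0.265, 0.322, 0.9089)


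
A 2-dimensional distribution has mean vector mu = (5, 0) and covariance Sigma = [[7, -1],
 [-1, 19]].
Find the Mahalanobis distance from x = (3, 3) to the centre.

Step 1 — centre the observation: (x - mu) = (-2, 3).

Step 2 — invert Sigma. det(Sigma) = 7·19 - (-1)² = 132.
  Sigma^{-1} = (1/det) · [[d, -b], [-b, a]] = [[0.1439, 0.0076],
 [0.0076, 0.053]].

Step 3 — form the quadratic (x - mu)^T · Sigma^{-1} · (x - mu):
  Sigma^{-1} · (x - mu) = (-0.2652, 0.1439).
  (x - mu)^T · [Sigma^{-1} · (x - mu)] = (-2)·(-0.2652) + (3)·(0.1439) = 0.9621.

Step 4 — take square root: d = √(0.9621) ≈ 0.9809.

d(x, mu) = √(0.9621) ≈ 0.9809


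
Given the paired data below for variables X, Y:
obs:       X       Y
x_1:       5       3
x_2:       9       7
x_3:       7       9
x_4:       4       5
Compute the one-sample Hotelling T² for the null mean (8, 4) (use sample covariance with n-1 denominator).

Step 1 — sample mean vector:
  mean(X) = (5 + 9 + 7 + 4) / 4 = 25/4 = 6.25
  mean(Y) = (3 + 7 + 9 + 5) / 4 = 24/4 = 6
  x̄ = (6.25, 6),  deviation x̄ - mu_0 = (6.25, 6) - (8, 4) = (-1.75, 2).

Step 2 — sample covariance matrix, S[i,j] = (1/(n-1)) · Σ_k (x_{k,i} - mean_i) · (x_{k,j} - mean_j), divisor n-1 = 3:
  S[X,X] = ((-1.25)·(-1.25) + (2.75)·(2.75) + (0.75)·(0.75) + (-2.25)·(-2.25)) / 3 = 14.75/3 = 4.9167
  S[X,Y] = ((-1.25)·(-3) + (2.75)·(1) + (0.75)·(3) + (-2.25)·(-1)) / 3 = 11/3 = 3.6667
  S[Y,Y] = ((-3)·(-3) + (1)·(1) + (3)·(3) + (-1)·(-1)) / 3 = 20/3 = 6.6667
  S = [[4.9167, 3.6667],
 [3.6667, 6.6667]].

Step 3 — invert S. det(S) = 4.9167·6.6667 - (3.6667)² = 19.3333.
  S^{-1} = (1/det) · [[d, -b], [-b, a]] = [[0.3448, -0.1897],
 [-0.1897, 0.2543]].

Step 4 — quadratic form (x̄ - mu_0)^T · S^{-1} · (x̄ - mu_0):
  S^{-1} · (x̄ - mu_0) = (-0.9828, 0.8405),
  (x̄ - mu_0)^T · [...] = (-1.75)·(-0.9828) + (2)·(0.8405) = 3.4009.

Step 5 — scale by n: T² = 4 · 3.4009 = 13.6034.

T² ≈ 13.6034


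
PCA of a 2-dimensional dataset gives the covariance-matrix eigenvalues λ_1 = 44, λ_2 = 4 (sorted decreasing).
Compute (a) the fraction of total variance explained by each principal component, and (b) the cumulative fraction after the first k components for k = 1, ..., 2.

Step 1 — total variance = trace(Sigma) = Σ λ_i = 44 + 4 = 48.

Step 2 — fraction explained by component i = λ_i / Σ λ:
  PC1: 44/48 = 0.9167
  PC2: 4/48 = 0.0833

Step 3 — cumulative fraction after k components = (λ_1 + ... + λ_k) / Σ λ:
  k = 1: 44/48 = 0.9167
  k = 2: (44 + 4)/48 = 48/48 = 1

Summary (fraction, with percent):

explained: PC1 0.9167 (91.67%), PC2 0.0833 (8.33%);  cumulative: 0.9167, 1


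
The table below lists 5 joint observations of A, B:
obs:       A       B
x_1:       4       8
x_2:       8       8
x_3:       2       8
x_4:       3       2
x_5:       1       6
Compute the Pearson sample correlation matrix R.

Step 1 — column means:
  mean(A) = (4 + 8 + 2 + 3 + 1) / 5 = 18/5 = 3.6
  mean(B) = (8 + 8 + 8 + 2 + 6) / 5 = 32/5 = 6.4

Step 2 — sample variances and covariances s[i,j] = (1/(n-1)) · Σ_k (x_{k,i} - mean_i) · (x_{k,j} - mean_j), with n-1 = 4:
  s[A,A] = ((0.4)·(0.4) + (4.4)·(4.4) + (-1.6)·(-1.6) + (-0.6)·(-0.6) + (-2.6)·(-2.6)) / 4 = 29.2/4 = 7.3
  s[A,B] = ((0.4)·(1.6) + (4.4)·(1.6) + (-1.6)·(1.6) + (-0.6)·(-4.4) + (-2.6)·(-0.4)) / 4 = 8.8/4 = 2.2
  s[B,B] = ((1.6)·(1.6) + (1.6)·(1.6) + (1.6)·(1.6) + (-4.4)·(-4.4) + (-0.4)·(-0.4)) / 4 = 27.2/4 = 6.8
  Sample standard deviations s_i = √(s[i,i]):
  s(A) = √(7.3) = 2.7019
  s(B) = √(6.8) = 2.6077

Step 3 — r_{ij} = s_{ij} / (s_i · s_j):
  r[A,A] = 1 (diagonal).
  r[A,B] = 2.2 / (2.7019 · 2.6077) = 2.2 / 7.0456 = 0.3123
  r[B,B] = 1 (diagonal).

R is symmetric with unit diagonal. Assembling:

R = [[1, 0.3123],
 [0.3123, 1]]


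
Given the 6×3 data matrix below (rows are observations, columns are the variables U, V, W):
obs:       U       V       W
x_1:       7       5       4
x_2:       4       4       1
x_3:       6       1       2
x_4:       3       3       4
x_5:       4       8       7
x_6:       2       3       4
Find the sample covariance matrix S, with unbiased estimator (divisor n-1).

Step 1 — column means:
  mean(U) = (7 + 4 + 6 + 3 + 4 + 2) / 6 = 26/6 = 4.3333
  mean(V) = (5 + 4 + 1 + 3 + 8 + 3) / 6 = 24/6 = 4
  mean(W) = (4 + 1 + 2 + 4 + 7 + 4) / 6 = 22/6 = 3.6667

Step 2 — sample covariance S[i,j] = (1/(n-1)) · Σ_k (x_{k,i} - mean_i) · (x_{k,j} - mean_j), with n-1 = 5.
  S[U,U] = ((2.6667)·(2.6667) + (-0.3333)·(-0.3333) + (1.6667)·(1.6667) + (-1.3333)·(-1.3333) + (-0.3333)·(-0.3333) + (-2.3333)·(-2.3333)) / 5 = 17.3333/5 = 3.4667
  S[U,V] = ((2.6667)·(1) + (-0.3333)·(0) + (1.6667)·(-3) + (-1.3333)·(-1) + (-0.3333)·(4) + (-2.3333)·(-1)) / 5 = 0/5 = 0
  S[U,W] = ((2.6667)·(0.3333) + (-0.3333)·(-2.6667) + (1.6667)·(-1.6667) + (-1.3333)·(0.3333) + (-0.3333)·(3.3333) + (-2.3333)·(0.3333)) / 5 = -3.3333/5 = -0.6667
  S[V,V] = ((1)·(1) + (0)·(0) + (-3)·(-3) + (-1)·(-1) + (4)·(4) + (-1)·(-1)) / 5 = 28/5 = 5.6
  S[V,W] = ((1)·(0.3333) + (0)·(-2.6667) + (-3)·(-1.6667) + (-1)·(0.3333) + (4)·(3.3333) + (-1)·(0.3333)) / 5 = 18/5 = 3.6
  S[W,W] = ((0.3333)·(0.3333) + (-2.6667)·(-2.6667) + (-1.6667)·(-1.6667) + (0.3333)·(0.3333) + (3.3333)·(3.3333) + (0.3333)·(0.3333)) / 5 = 21.3333/5 = 4.2667

S is symmetric (S[j,i] = S[i,j]). Assembling:

S = [[3.4667, 0, -0.6667],
 [0, 5.6, 3.6],
 [-0.6667, 3.6, 4.2667]]


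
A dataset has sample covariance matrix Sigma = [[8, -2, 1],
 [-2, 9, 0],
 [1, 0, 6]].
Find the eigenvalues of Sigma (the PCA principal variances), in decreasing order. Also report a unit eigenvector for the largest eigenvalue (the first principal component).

Step 1 — characteristic polynomial p(λ) = det(λI - Sigma) = λ³ - tr·λ² + c_1·λ - det, where tr = trace, c_1 = sum of the principal 2×2 minors, det = det(Sigma):
  tr = 8 + 9 + 6 = 23,
  c_1 = (8·9 - (-2)²) + (8·6 - (1)²) + (9·6 - (0)²) = 68 + 47 + 54 = 169,
  det = 8·(9·6 - (0)²) - (-2)·((-2)·6 - (0)·(1)) + (1)·((-2)·(0) - 9·(1)) = 8·(54) - (-2)·(-12) + (1)·(-9) = 399.
  So p(λ) = λ³ - 23λ² + 169λ - 399.
Step 2 — look for an integer root (rational root theorem: any rational root is an integer divisor of 399). Testing λ = 7:
  p(7) = 343 - 1127 + 1183 - 399 = 0  ✓
  Dividing out (λ - 7): p(λ) = (λ - 7)(λ² - 16λ + 57).
Step 3 — remaining eigenvalues from the quadratic λ² - 16λ + 57 = 0:
  Δ = 16² - 4·57 = 256 - 228 = 28,  λ = (16 ± √28)/2 = (16 ± 5.2915)/2 ≈ 10.6458 or 5.3542.
  Sorted: λ_1 = 10.6458,  λ_2 = 7,  λ_3 = 5.3542  (check: sum = 23 = tr ✓).

Step 4 — unit eigenvector for λ_1 ≈ 10.6458: v spans the null space of (Sigma - λ_1 I), whose rows are
  r_1 = (-2.6458, -2, 1),  r_2 = (-2, -1.6458, 0),  r_3 = (1, 0, -4.6458).
  v is orthogonal to every row, so take v ∝ r_1 × r_2 = ((-2)·(0) - (1)·(-1.6458), (1)·(-2) - (-2.6458)·(0), (-2.6458)·(-1.6458) - (-2)·(-2)) ≈ (1.6458, -2, 0.3542).
  Let u = (1.6458, -2, 0.3542).
  ||u|| = √((1.6458)² + (-2)² + (0.3542)²) = √(6.834) ≈ 2.6142,  v_1 = u/||u|| ≈ (0.6295, -0.7651, 0.1355) (||v_1|| = 1).

λ_1 = 10.6458,  λ_2 = 7,  λ_3 = 5.3542;  v_1 ≈ (0.6295, -0.7651, 0.1355)


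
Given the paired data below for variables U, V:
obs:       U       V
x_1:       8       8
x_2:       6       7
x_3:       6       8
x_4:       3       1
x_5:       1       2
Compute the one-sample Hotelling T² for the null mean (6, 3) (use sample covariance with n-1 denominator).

Step 1 — sample mean vector:
  mean(U) = (8 + 6 + 6 + 3 + 1) / 5 = 24/5 = 4.8
  mean(V) = (8 + 7 + 8 + 1 + 2) / 5 = 26/5 = 5.2
  x̄ = (4.8, 5.2),  deviation x̄ - mu_0 = (4.8, 5.2) - (6, 3) = (-1.2, 2.2).

Step 2 — sample covariance matrix, S[i,j] = (1/(n-1)) · Σ_k (x_{k,i} - mean_i) · (x_{k,j} - mean_j), divisor n-1 = 4:
  S[U,U] = ((3.2)·(3.2) + (1.2)·(1.2) + (1.2)·(1.2) + (-1.8)·(-1.8) + (-3.8)·(-3.8)) / 4 = 30.8/4 = 7.7
  S[U,V] = ((3.2)·(2.8) + (1.2)·(1.8) + (1.2)·(2.8) + (-1.8)·(-4.2) + (-3.8)·(-3.2)) / 4 = 34.2/4 = 8.55
  S[V,V] = ((2.8)·(2.8) + (1.8)·(1.8) + (2.8)·(2.8) + (-4.2)·(-4.2) + (-3.2)·(-3.2)) / 4 = 46.8/4 = 11.7
  S = [[7.7, 8.55],
 [8.55, 11.7]].

Step 3 — invert S. det(S) = 7.7·11.7 - (8.55)² = 16.9875.
  S^{-1} = (1/det) · [[d, -b], [-b, a]] = [[0.6887, -0.5033],
 [-0.5033, 0.4533]].

Step 4 — quadratic form (x̄ - mu_0)^T · S^{-1} · (x̄ - mu_0):
  S^{-1} · (x̄ - mu_0) = (-1.9338, 1.6012),
  (x̄ - mu_0)^T · [...] = (-1.2)·(-1.9338) + (2.2)·(1.6012) = 5.8431.

Step 5 — scale by n: T² = 5 · 5.8431 = 29.2156.

T² ≈ 29.2156


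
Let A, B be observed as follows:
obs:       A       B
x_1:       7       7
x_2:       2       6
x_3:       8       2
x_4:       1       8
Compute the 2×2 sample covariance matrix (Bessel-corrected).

Step 1 — column means:
  mean(A) = (7 + 2 + 8 + 1) / 4 = 18/4 = 4.5
  mean(B) = (7 + 6 + 2 + 8) / 4 = 23/4 = 5.75

Step 2 — sample covariance S[i,j] = (1/(n-1)) · Σ_k (x_{k,i} - mean_i) · (x_{k,j} - mean_j), with n-1 = 3.
  S[A,A] = ((2.5)·(2.5) + (-2.5)·(-2.5) + (3.5)·(3.5) + (-3.5)·(-3.5)) / 3 = 37/3 = 12.3333
  S[A,B] = ((2.5)·(1.25) + (-2.5)·(0.25) + (3.5)·(-3.75) + (-3.5)·(2.25)) / 3 = -18.5/3 = -6.1667
  S[B,B] = ((1.25)·(1.25) + (0.25)·(0.25) + (-3.75)·(-3.75) + (2.25)·(2.25)) / 3 = 20.75/3 = 6.9167

S is symmetric (S[j,i] = S[i,j]). Assembling:

S = [[12.3333, -6.1667],
 [-6.1667, 6.9167]]
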